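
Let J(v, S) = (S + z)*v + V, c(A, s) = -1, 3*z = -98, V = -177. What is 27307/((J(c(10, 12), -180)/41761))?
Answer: 3421102881/107 ≈ 3.1973e+7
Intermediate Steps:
z = -98/3 (z = (1/3)*(-98) = -98/3 ≈ -32.667)
J(v, S) = -177 + v*(-98/3 + S) (J(v, S) = (S - 98/3)*v - 177 = (-98/3 + S)*v - 177 = v*(-98/3 + S) - 177 = -177 + v*(-98/3 + S))
27307/((J(c(10, 12), -180)/41761)) = 27307/(((-177 - 98/3*(-1) - 180*(-1))/41761)) = 27307/(((-177 + 98/3 + 180)*(1/41761))) = 27307/(((107/3)*(1/41761))) = 27307/(107/125283) = 27307*(125283/107) = 3421102881/107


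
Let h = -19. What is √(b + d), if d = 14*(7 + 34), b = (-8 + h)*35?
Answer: I*√371 ≈ 19.261*I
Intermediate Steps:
b = -945 (b = (-8 - 19)*35 = -27*35 = -945)
d = 574 (d = 14*41 = 574)
√(b + d) = √(-945 + 574) = √(-371) = I*√371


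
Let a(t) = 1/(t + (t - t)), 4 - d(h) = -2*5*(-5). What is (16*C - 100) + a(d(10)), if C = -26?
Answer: -23737/46 ≈ -516.02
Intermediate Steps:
d(h) = -46 (d(h) = 4 - (-2*5)*(-5) = 4 - (-10)*(-5) = 4 - 1*50 = 4 - 50 = -46)
a(t) = 1/t (a(t) = 1/(t + 0) = 1/t)
(16*C - 100) + a(d(10)) = (16*(-26) - 100) + 1/(-46) = (-416 - 100) - 1/46 = -516 - 1/46 = -23737/46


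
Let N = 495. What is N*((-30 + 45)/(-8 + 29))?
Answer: 2475/7 ≈ 353.57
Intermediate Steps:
N*((-30 + 45)/(-8 + 29)) = 495*((-30 + 45)/(-8 + 29)) = 495*(15/21) = 495*(15*(1/21)) = 495*(5/7) = 2475/7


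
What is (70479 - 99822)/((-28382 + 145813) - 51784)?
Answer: -29343/65647 ≈ -0.44698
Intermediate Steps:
(70479 - 99822)/((-28382 + 145813) - 51784) = -29343/(117431 - 51784) = -29343/65647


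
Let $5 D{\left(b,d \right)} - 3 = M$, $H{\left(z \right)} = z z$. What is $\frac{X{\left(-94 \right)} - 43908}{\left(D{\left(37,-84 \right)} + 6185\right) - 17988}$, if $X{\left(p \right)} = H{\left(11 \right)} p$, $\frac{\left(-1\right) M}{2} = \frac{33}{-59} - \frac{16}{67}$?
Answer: $\frac{546324365}{116634063} \approx 4.6841$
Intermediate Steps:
$H{\left(z \right)} = z^{2}$
$M = \frac{6310}{3953}$ ($M = - 2 \left(\frac{33}{-59} - \frac{16}{67}\right) = - 2 \left(33 \left(- \frac{1}{59}\right) - \frac{16}{67}\right) = - 2 \left(- \frac{33}{59} - \frac{16}{67}\right) = \left(-2\right) \left(- \frac{3155}{3953}\right) = \frac{6310}{3953} \approx 1.5963$)
$D{\left(b,d \right)} = \frac{18169}{19765}$ ($D{\left(b,d \right)} = \frac{3}{5} + \frac{1}{5} \cdot \frac{6310}{3953} = \frac{3}{5} + \frac{1262}{3953} = \frac{18169}{19765}$)
$X{\left(p \right)} = 121 p$ ($X{\left(p \right)} = 11^{2} p = 121 p$)
$\frac{X{\left(-94 \right)} - 43908}{\left(D{\left(37,-84 \right)} + 6185\right) - 17988} = \frac{121 \left(-94\right) - 43908}{\left(\frac{18169}{19765} + 6185\right) - 17988} = \frac{-11374 - 43908}{\frac{122264694}{19765} - 17988} = - \frac{55282}{- \frac{233268126}{19765}} = \left(-55282\right) \left(- \frac{19765}{233268126}\right) = \frac{546324365}{116634063}$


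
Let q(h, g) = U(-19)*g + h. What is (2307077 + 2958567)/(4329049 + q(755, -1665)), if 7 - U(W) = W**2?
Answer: 2632822/2459607 ≈ 1.0704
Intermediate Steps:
U(W) = 7 - W**2
q(h, g) = h - 354*g (q(h, g) = (7 - 1*(-19)**2)*g + h = (7 - 1*361)*g + h = (7 - 361)*g + h = -354*g + h = h - 354*g)
(2307077 + 2958567)/(4329049 + q(755, -1665)) = (2307077 + 2958567)/(4329049 + (755 - 354*(-1665))) = 5265644/(4329049 + (755 + 589410)) = 5265644/(4329049 + 590165) = 5265644/4919214 = 5265644*(1/4919214) = 2632822/2459607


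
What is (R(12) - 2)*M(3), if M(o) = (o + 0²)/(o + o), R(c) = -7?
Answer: -9/2 ≈ -4.5000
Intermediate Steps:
M(o) = ½ (M(o) = (o + 0)/((2*o)) = o*(1/(2*o)) = ½)
(R(12) - 2)*M(3) = (-7 - 2)*(½) = -9*½ = -9/2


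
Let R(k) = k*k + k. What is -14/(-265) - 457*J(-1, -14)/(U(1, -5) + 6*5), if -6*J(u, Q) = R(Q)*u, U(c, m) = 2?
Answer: -11019211/25440 ≈ -433.15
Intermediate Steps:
R(k) = k + k**2 (R(k) = k**2 + k = k + k**2)
J(u, Q) = -Q*u*(1 + Q)/6 (J(u, Q) = -Q*(1 + Q)*u/6 = -Q*u*(1 + Q)/6)
-14/(-265) - 457*J(-1, -14)/(U(1, -5) + 6*5) = -14/(-265) - 457*(-7*(1 - 14)/(3*(2 + 6*5))) = -14*(-1/265) - 457*91/(3*(2 + 30)) = 14/265 - 457/(32/(91/3)) = 14/265 - 457/(32*(3/91)) = 14/265 - 457/96/91 = 14/265 - 457*91/96 = 14/265 - 41587/96 = -11019211/25440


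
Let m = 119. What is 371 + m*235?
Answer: 28336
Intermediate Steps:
371 + m*235 = 371 + 119*235 = 371 + 27965 = 28336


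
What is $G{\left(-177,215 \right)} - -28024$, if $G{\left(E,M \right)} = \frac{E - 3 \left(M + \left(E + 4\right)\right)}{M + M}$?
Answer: $\frac{12050017}{430} \approx 28023.0$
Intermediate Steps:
$G{\left(E,M \right)} = \frac{-12 - 3 M - 2 E}{2 M}$ ($G{\left(E,M \right)} = \frac{E - 3 \left(M + \left(4 + E\right)\right)}{2 M} = \left(E - 3 \left(4 + E + M\right)\right) \frac{1}{2 M} = \left(E - \left(12 + 3 E + 3 M\right)\right) \frac{1}{2 M} = \left(-12 - 3 M - 2 E\right) \frac{1}{2 M} = \frac{-12 - 3 M - 2 E}{2 M}$)
$G{\left(-177,215 \right)} - -28024 = \frac{-6 - -177 - \frac{645}{2}}{215} - -28024 = \frac{-6 + 177 - \frac{645}{2}}{215} + 28024 = \frac{1}{215} \left(- \frac{303}{2}\right) + 28024 = - \frac{303}{430} + 28024 = \frac{12050017}{430}$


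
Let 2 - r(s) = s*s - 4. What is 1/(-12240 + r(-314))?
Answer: -1/110830 ≈ -9.0228e-6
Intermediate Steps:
r(s) = 6 - s² (r(s) = 2 - (s*s - 4) = 2 - (s² - 4) = 2 - (-4 + s²) = 2 + (4 - s²) = 6 - s²)
1/(-12240 + r(-314)) = 1/(-12240 + (6 - 1*(-314)²)) = 1/(-12240 + (6 - 1*98596)) = 1/(-12240 + (6 - 98596)) = 1/(-12240 - 98590) = 1/(-110830) = -1/110830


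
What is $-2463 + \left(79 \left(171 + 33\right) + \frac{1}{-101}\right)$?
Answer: $\frac{1378952}{101} \approx 13653.0$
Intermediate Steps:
$-2463 + \left(79 \left(171 + 33\right) + \frac{1}{-101}\right) = -2463 + \left(79 \cdot 204 - \frac{1}{101}\right) = -2463 + \left(16116 - \frac{1}{101}\right) = -2463 + \frac{1627715}{101} = \frac{1378952}{101}$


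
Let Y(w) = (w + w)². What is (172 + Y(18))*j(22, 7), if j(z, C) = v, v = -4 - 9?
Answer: -19084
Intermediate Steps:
v = -13
j(z, C) = -13
Y(w) = 4*w² (Y(w) = (2*w)² = 4*w²)
(172 + Y(18))*j(22, 7) = (172 + 4*18²)*(-13) = (172 + 4*324)*(-13) = (172 + 1296)*(-13) = 1468*(-13) = -19084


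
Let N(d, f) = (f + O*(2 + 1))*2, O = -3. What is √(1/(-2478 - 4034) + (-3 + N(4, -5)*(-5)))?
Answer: 357*√2849/1628 ≈ 11.705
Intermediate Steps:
N(d, f) = -18 + 2*f (N(d, f) = (f - 3*(2 + 1))*2 = (f - 3*3)*2 = (f - 9)*2 = (-9 + f)*2 = -18 + 2*f)
√(1/(-2478 - 4034) + (-3 + N(4, -5)*(-5))) = √(1/(-2478 - 4034) + (-3 + (-18 + 2*(-5))*(-5))) = √(1/(-6512) + (-3 + (-18 - 10)*(-5))) = √(-1/6512 + (-3 - 28*(-5))) = √(-1/6512 + (-3 + 140)) = √(-1/6512 + 137) = √(892143/6512) = 357*√2849/1628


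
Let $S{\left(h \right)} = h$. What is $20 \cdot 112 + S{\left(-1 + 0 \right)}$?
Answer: $2239$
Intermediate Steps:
$20 \cdot 112 + S{\left(-1 + 0 \right)} = 20 \cdot 112 + \left(-1 + 0\right) = 2240 - 1 = 2239$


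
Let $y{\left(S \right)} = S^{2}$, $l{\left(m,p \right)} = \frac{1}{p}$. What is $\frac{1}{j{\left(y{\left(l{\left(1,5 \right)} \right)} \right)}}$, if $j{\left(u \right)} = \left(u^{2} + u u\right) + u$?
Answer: $\frac{625}{27} \approx 23.148$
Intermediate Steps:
$j{\left(u \right)} = u + 2 u^{2}$ ($j{\left(u \right)} = \left(u^{2} + u^{2}\right) + u = 2 u^{2} + u = u + 2 u^{2}$)
$\frac{1}{j{\left(y{\left(l{\left(1,5 \right)} \right)} \right)}} = \frac{1}{\left(\frac{1}{5}\right)^{2} \left(1 + 2 \left(\frac{1}{5}\right)^{2}\right)} = \frac{1}{\left(\frac{1}{5}\right)^{2} \left(1 + \frac{2}{25}\right)} = \frac{1}{\frac{1}{25} \left(1 + 2 \cdot \frac{1}{25}\right)} = \frac{1}{\frac{1}{25} \left(1 + \frac{2}{25}\right)} = \frac{1}{\frac{1}{25} \cdot \frac{27}{25}} = \frac{1}{\frac{27}{625}} = \frac{625}{27}$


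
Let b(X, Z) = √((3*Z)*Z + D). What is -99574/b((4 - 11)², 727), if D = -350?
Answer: -99574*√1585237/1585237 ≈ -79.086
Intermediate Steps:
b(X, Z) = √(-350 + 3*Z²) (b(X, Z) = √((3*Z)*Z - 350) = √(3*Z² - 350) = √(-350 + 3*Z²))
-99574/b((4 - 11)², 727) = -99574/√(-350 + 3*727²) = -99574/√(-350 + 3*528529) = -99574/√(-350 + 1585587) = -99574*√1585237/1585237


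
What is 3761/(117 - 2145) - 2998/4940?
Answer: -474217/192660 ≈ -2.4614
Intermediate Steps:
3761/(117 - 2145) - 2998/4940 = 3761/(-2028) - 2998*1/4940 = 3761*(-1/2028) - 1499/2470 = -3761/2028 - 1499/2470 = -474217/192660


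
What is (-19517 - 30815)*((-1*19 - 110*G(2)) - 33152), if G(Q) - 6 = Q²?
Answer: 1724927972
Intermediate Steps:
G(Q) = 6 + Q²
(-19517 - 30815)*((-1*19 - 110*G(2)) - 33152) = (-19517 - 30815)*((-1*19 - 110*(6 + 2²)) - 33152) = -50332*((-19 - 110*(6 + 4)) - 33152) = -50332*((-19 - 110*10) - 33152) = -50332*((-19 - 1100) - 33152) = -50332*(-1119 - 33152) = -50332*(-34271) = 1724927972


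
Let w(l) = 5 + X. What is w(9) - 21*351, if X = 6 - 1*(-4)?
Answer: -7356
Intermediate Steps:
X = 10 (X = 6 + 4 = 10)
w(l) = 15 (w(l) = 5 + 10 = 15)
w(9) - 21*351 = 15 - 21*351 = 15 - 7371 = -7356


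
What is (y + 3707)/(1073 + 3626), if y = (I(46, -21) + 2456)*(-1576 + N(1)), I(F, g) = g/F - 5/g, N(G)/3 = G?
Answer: -3728023343/4539234 ≈ -821.29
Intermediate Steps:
N(G) = 3*G
I(F, g) = -5/g + g/F
y = -3731604305/966 (y = ((-5/(-21) - 21/46) + 2456)*(-1576 + 3*1) = ((-5*(-1/21) - 21*1/46) + 2456)*(-1576 + 3) = ((5/21 - 21/46) + 2456)*(-1573) = (-211/966 + 2456)*(-1573) = (2372285/966)*(-1573) = -3731604305/966 ≈ -3.8629e+6)
(y + 3707)/(1073 + 3626) = (-3731604305/966 + 3707)/(1073 + 3626) = -3728023343/966/4699 = -3728023343/966*1/4699 = -3728023343/4539234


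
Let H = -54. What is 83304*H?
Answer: -4498416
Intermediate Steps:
83304*H = 83304*(-54) = -4498416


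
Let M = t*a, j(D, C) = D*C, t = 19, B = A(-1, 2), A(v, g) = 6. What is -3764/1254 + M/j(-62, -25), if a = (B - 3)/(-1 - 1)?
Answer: -5869939/1943700 ≈ -3.0200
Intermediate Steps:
B = 6
j(D, C) = C*D
a = -3/2 (a = (6 - 3)/(-1 - 1) = 3/(-2) = 3*(-½) = -3/2 ≈ -1.5000)
M = -57/2 (M = 19*(-3/2) = -57/2 ≈ -28.500)
-3764/1254 + M/j(-62, -25) = -3764/1254 - 57/(2*((-25*(-62)))) = -3764*1/1254 - 57/2/1550 = -1882/627 - 57/2*1/1550 = -1882/627 - 57/3100 = -5869939/1943700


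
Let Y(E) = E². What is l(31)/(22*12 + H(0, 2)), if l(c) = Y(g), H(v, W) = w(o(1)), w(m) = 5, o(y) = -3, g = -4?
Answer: 16/269 ≈ 0.059480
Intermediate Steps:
H(v, W) = 5
l(c) = 16 (l(c) = (-4)² = 16)
l(31)/(22*12 + H(0, 2)) = 16/(22*12 + 5) = 16/(264 + 5) = 16/269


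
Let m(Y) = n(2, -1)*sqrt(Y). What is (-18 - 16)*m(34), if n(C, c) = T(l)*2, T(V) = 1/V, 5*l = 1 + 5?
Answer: -170*sqrt(34)/3 ≈ -330.42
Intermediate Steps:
l = 6/5 (l = (1 + 5)/5 = (1/5)*6 = 6/5 ≈ 1.2000)
n(C, c) = 5/3 (n(C, c) = 2/(6/5) = (5/6)*2 = 5/3)
m(Y) = 5*sqrt(Y)/3
(-18 - 16)*m(34) = (-18 - 16)*(5*sqrt(34)/3) = -170*sqrt(34)/3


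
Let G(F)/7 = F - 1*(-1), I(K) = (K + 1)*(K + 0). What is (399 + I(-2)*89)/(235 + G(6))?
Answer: 577/284 ≈ 2.0317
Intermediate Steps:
I(K) = K*(1 + K) (I(K) = (1 + K)*K = K*(1 + K))
G(F) = 7 + 7*F (G(F) = 7*(F - 1*(-1)) = 7*(F + 1) = 7*(1 + F) = 7 + 7*F)
(399 + I(-2)*89)/(235 + G(6)) = (399 - 2*(1 - 2)*89)/(235 + (7 + 7*6)) = (399 - 2*(-1)*89)/(235 + (7 + 42)) = (399 + 2*89)/(235 + 49) = (399 + 178)/284 = 577*(1/284) = 577/284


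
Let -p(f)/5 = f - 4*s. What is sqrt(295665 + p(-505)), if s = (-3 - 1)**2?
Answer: sqrt(298510) ≈ 546.36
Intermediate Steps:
s = 16 (s = (-4)**2 = 16)
p(f) = 320 - 5*f (p(f) = -5*(f - 4*16) = -5*(f - 64) = -5*(-64 + f) = 320 - 5*f)
sqrt(295665 + p(-505)) = sqrt(295665 + (320 - 5*(-505))) = sqrt(295665 + (320 + 2525)) = sqrt(295665 + 2845) = sqrt(298510)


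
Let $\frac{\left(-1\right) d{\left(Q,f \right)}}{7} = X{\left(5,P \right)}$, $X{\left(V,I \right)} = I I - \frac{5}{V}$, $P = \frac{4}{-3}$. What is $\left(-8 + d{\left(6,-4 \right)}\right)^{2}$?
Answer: $\frac{14641}{81} \approx 180.75$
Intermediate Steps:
$P = - \frac{4}{3}$ ($P = 4 \left(- \frac{1}{3}\right) = - \frac{4}{3} \approx -1.3333$)
$X{\left(V,I \right)} = I^{2} - \frac{5}{V}$
$d{\left(Q,f \right)} = - \frac{49}{9}$ ($d{\left(Q,f \right)} = - 7 \left(\left(- \frac{4}{3}\right)^{2} - \frac{5}{5}\right) = - 7 \left(\frac{16}{9} - 1\right) = \left(-7\right) \frac{7}{9} = - \frac{49}{9}$)
$\left(-8 + d{\left(6,-4 \right)}\right)^{2} = \left(-8 - \frac{49}{9}\right)^{2} = \left(- \frac{121}{9}\right)^{2} = \frac{14641}{81}$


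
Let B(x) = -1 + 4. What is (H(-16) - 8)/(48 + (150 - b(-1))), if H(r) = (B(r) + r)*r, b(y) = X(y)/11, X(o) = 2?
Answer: 275/272 ≈ 1.0110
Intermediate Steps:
B(x) = 3
b(y) = 2/11
H(r) = r*(3 + r) (H(r) = (3 + r)*r = r*(3 + r))
(H(-16) - 8)/(48 + (150 - b(-1))) = (-16*(3 - 16) - 8)/(48 + (150 - 1*2/11)) = (-16*(-13) - 8)/(48 + (150 - 2/11)) = (208 - 8)/(48 + 1648/11) = 200/(2176/11) = 200*(11/2176) = 275/272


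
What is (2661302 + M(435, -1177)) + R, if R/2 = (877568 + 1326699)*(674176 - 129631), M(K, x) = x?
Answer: 2400647807155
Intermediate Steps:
R = 2400645147030 (R = 2*((877568 + 1326699)*(674176 - 129631)) = 2*(2204267*544545) = 2*1200322573515 = 2400645147030)
(2661302 + M(435, -1177)) + R = (2661302 - 1177) + 2400645147030 = 2660125 + 2400645147030 = 2400647807155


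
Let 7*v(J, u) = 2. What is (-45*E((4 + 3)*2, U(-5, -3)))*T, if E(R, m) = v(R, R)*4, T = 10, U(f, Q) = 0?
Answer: -3600/7 ≈ -514.29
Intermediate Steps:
v(J, u) = 2/7 (v(J, u) = (⅐)*2 = 2/7)
E(R, m) = 8/7 (E(R, m) = (2/7)*4 = 8/7)
(-45*E((4 + 3)*2, U(-5, -3)))*T = -45*8/7*10 = -360/7*10 = -3600/7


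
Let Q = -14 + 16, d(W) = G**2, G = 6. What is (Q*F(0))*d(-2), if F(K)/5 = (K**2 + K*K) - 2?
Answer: -720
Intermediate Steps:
F(K) = -10 + 10*K**2 (F(K) = 5*((K**2 + K*K) - 2) = 5*((K**2 + K**2) - 2) = 5*(2*K**2 - 2) = 5*(-2 + 2*K**2) = -10 + 10*K**2)
d(W) = 36 (d(W) = 6**2 = 36)
Q = 2
(Q*F(0))*d(-2) = (2*(-10 + 10*0**2))*36 = (2*(-10 + 10*0))*36 = (2*(-10 + 0))*36 = (2*(-10))*36 = -20*36 = -720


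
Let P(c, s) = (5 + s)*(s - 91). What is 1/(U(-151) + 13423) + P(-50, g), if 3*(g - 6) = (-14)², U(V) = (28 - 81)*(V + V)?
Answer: -397615210/264861 ≈ -1501.2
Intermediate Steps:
U(V) = -106*V
g = 214/3 (g = 6 + (⅓)*(-14)² = 6 + (⅓)*196 = 6 + 196/3 = 214/3 ≈ 71.333)
P(c, s) = (-91 + s)*(5 + s) (P(c, s) = (5 + s)*(-91 + s) = (-91 + s)*(5 + s))
1/(U(-151) + 13423) + P(-50, g) = 1/(-106*(-151) + 13423) + (-455 + (214/3)² - 86*214/3) = 1/(16006 + 13423) + (-455 + 45796/9 - 18404/3) = 1/29429 - 13511/9 = -397615210/264861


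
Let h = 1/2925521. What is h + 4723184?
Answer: 13817773978865/2925521 ≈ 4.7232e+6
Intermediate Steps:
h = 1/2925521 ≈ 3.4182e-7
h + 4723184 = 1/2925521 + 4723184 = 13817773978865/2925521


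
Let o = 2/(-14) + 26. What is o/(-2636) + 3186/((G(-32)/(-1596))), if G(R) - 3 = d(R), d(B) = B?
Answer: 93825757663/535108 ≈ 1.7534e+5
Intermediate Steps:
G(R) = 3 + R
o = 181/7 (o = 2*(-1/14) + 26 = -1/7 + 26 = 181/7 ≈ 25.857)
o/(-2636) + 3186/((G(-32)/(-1596))) = (181/7)/(-2636) + 3186/(((3 - 32)/(-1596))) = (181/7)*(-1/2636) + 3186/((-29*(-1/1596))) = -181/18452 + 3186/(29/1596) = -181/18452 + 3186*(1596/29) = -181/18452 + 5084856/29 = 93825757663/535108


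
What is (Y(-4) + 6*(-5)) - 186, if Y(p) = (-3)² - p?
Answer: -203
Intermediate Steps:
Y(p) = 9 - p
(Y(-4) + 6*(-5)) - 186 = ((9 - 1*(-4)) + 6*(-5)) - 186 = ((9 + 4) - 30) - 186 = (13 - 30) - 186 = -17 - 186 = -203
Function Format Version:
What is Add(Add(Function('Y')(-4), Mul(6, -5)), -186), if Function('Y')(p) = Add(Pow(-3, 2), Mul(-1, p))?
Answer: -203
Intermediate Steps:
Function('Y')(p) = Add(9, Mul(-1, p))
Add(Add(Function('Y')(-4), Mul(6, -5)), -186) = Add(Add(Add(9, Mul(-1, -4)), Mul(6, -5)), -186) = Add(Add(Add(9, 4), -30), -186) = Add(Add(13, -30), -186) = Add(-17, -186) = -203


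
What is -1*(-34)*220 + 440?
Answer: 7920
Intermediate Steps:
-1*(-34)*220 + 440 = 34*220 + 440 = 7480 + 440 = 7920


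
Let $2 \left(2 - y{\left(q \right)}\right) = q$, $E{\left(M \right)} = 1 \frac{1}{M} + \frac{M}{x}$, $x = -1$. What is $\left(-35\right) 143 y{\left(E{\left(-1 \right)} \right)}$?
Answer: $-10010$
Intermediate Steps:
$E{\left(M \right)} = \frac{1}{M} - M$ ($E{\left(M \right)} = 1 \frac{1}{M} + \frac{M}{-1} = \frac{1}{M} + M \left(-1\right) = \frac{1}{M} - M$)
$y{\left(q \right)} = 2 - \frac{q}{2}$
$\left(-35\right) 143 y{\left(E{\left(-1 \right)} \right)} = \left(-35\right) 143 \left(2 - \frac{\frac{1}{-1} - -1}{2}\right) = - 5005 \left(2 - \frac{-1 + 1}{2}\right) = - 5005 \left(2 - 0\right) = - 5005 \left(2 + 0\right) = \left(-5005\right) 2 = -10010$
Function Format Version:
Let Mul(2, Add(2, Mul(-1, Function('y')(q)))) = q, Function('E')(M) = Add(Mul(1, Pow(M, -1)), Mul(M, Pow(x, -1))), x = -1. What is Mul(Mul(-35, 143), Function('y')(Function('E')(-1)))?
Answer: -10010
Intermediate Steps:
Function('E')(M) = Add(Pow(M, -1), Mul(-1, M)) (Function('E')(M) = Add(Mul(1, Pow(M, -1)), Mul(M, Pow(-1, -1))) = Add(Pow(M, -1), Mul(M, -1)) = Add(Pow(M, -1), Mul(-1, M)))
Function('y')(q) = Add(2, Mul(Rational(-1, 2), q))
Mul(Mul(-35, 143), Function('y')(Function('E')(-1))) = Mul(Mul(-35, 143), Add(2, Mul(Rational(-1, 2), Add(Pow(-1, -1), Mul(-1, -1))))) = Mul(-5005, Add(2, Mul(Rational(-1, 2), Add(-1, 1)))) = Mul(-5005, Add(2, Mul(Rational(-1, 2), 0))) = Mul(-5005, Add(2, 0)) = Mul(-5005, 2) = -10010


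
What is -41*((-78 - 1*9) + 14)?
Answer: 2993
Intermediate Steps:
-41*((-78 - 1*9) + 14) = -41*((-78 - 9) + 14) = -41*(-87 + 14) = -41*(-73) = 2993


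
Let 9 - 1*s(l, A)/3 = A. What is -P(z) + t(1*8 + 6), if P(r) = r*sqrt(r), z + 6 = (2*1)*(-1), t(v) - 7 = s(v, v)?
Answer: -8 + 16*I*sqrt(2) ≈ -8.0 + 22.627*I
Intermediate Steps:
s(l, A) = 27 - 3*A
t(v) = 34 - 3*v (t(v) = 7 + (27 - 3*v) = 34 - 3*v)
z = -8 (z = -6 + (2*1)*(-1) = -6 + 2*(-1) = -6 - 2 = -8)
P(r) = r**(3/2)
-P(z) + t(1*8 + 6) = -(-8)**(3/2) + (34 - 3*(1*8 + 6)) = -(-16)*I*sqrt(2) + (34 - 3*(8 + 6)) = 16*I*sqrt(2) + (34 - 3*14) = 16*I*sqrt(2) + (34 - 42) = 16*I*sqrt(2) - 8 = -8 + 16*I*sqrt(2)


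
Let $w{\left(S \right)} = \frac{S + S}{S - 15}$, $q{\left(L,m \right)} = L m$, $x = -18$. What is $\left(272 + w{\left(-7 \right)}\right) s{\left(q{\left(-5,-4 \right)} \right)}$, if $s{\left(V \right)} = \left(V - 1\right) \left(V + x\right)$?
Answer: $\frac{113962}{11} \approx 10360.0$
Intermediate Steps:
$s{\left(V \right)} = \left(-1 + V\right) \left(-18 + V\right)$ ($s{\left(V \right)} = \left(V - 1\right) \left(V - 18\right) = \left(-1 + V\right) \left(-18 + V\right)$)
$w{\left(S \right)} = \frac{2 S}{-15 + S}$
$\left(272 + w{\left(-7 \right)}\right) s{\left(q{\left(-5,-4 \right)} \right)} = \left(272 + 2 \left(-7\right) \frac{1}{-15 - 7}\right) \left(18 + \left(\left(-5\right) \left(-4\right)\right)^{2} - 19 \left(\left(-5\right) \left(-4\right)\right)\right) = \left(272 + 2 \left(-7\right) \frac{1}{-22}\right) \left(18 + 20^{2} - 380\right) = \left(272 + 2 \left(-7\right) \left(- \frac{1}{22}\right)\right) \left(18 + 400 - 380\right) = \left(272 + \frac{7}{11}\right) 38 = \frac{2999}{11} \cdot 38 = \frac{113962}{11}$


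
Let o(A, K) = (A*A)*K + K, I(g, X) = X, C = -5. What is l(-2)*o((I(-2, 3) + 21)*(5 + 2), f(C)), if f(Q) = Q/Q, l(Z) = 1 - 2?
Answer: -28225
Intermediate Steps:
l(Z) = -1
f(Q) = 1
o(A, K) = K + K*A² (o(A, K) = A²*K + K = K*A² + K = K + K*A²)
l(-2)*o((I(-2, 3) + 21)*(5 + 2), f(C)) = -(1 + ((3 + 21)*(5 + 2))²) = -(1 + (24*7)²) = -(1 + 168²) = -(1 + 28224) = -28225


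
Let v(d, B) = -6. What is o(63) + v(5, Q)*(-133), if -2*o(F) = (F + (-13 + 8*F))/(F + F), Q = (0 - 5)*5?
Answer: 100271/126 ≈ 795.80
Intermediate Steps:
Q = -25 (Q = -5*5 = -25)
o(F) = -(-13 + 9*F)/(4*F) (o(F) = -(F + (-13 + 8*F))/(2*(F + F)) = -(-13 + 9*F)/(2*(2*F)) = -(-13 + 9*F)*1/(2*F)/2 = -(-13 + 9*F)/(4*F))
o(63) + v(5, Q)*(-133) = (¼)*(13 - 9*63)/63 - 6*(-133) = (¼)*(1/63)*(13 - 567) + 798 = (¼)*(1/63)*(-554) + 798 = -277/126 + 798 = 100271/126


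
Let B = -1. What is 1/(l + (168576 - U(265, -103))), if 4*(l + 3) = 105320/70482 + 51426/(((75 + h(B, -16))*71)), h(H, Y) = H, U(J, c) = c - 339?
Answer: 370312428/62589399508073 ≈ 5.9165e-6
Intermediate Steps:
U(J, c) = -339 + c
l = -66447631/370312428 (l = -3 + (105320/70482 + 51426/(((75 - 1)*71)))/4 = -3 + (105320*(1/70482) + 51426/((74*71)))/4 = -3 + (52660/35241 + 51426/5254)/4 = -3 + (52660/35241 + 51426*(1/5254))/4 = -3 + (52660/35241 + 25713/2627)/4 = -3 + (1/4)*(1044489653/92578107) = -3 + 1044489653/370312428 = -66447631/370312428 ≈ -0.17944)
1/(l + (168576 - U(265, -103))) = 1/(-66447631/370312428 + (168576 - (-339 - 103))) = 1/(-66447631/370312428 + (168576 - 1*(-442))) = 1/(-66447631/370312428 + (168576 + 442)) = 1/(-66447631/370312428 + 169018) = 1/(62589399508073/370312428) = 370312428/62589399508073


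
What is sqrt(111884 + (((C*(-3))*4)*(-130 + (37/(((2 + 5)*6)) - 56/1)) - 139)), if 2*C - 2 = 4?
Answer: sqrt(5802055)/7 ≈ 344.11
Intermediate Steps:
C = 3 (C = 1 + (1/2)*4 = 1 + 2 = 3)
sqrt(111884 + (((C*(-3))*4)*(-130 + (37/(((2 + 5)*6)) - 56/1)) - 139)) = sqrt(111884 + (((3*(-3))*4)*(-130 + (37/(((2 + 5)*6)) - 56/1)) - 139)) = sqrt(111884 + ((-9*4)*(-130 + (37/((7*6)) - 56*1)) - 139)) = sqrt(111884 + (-36*(-130 + (37/42 - 56)) - 139)) = sqrt(111884 + (-36*(-130 - 2315/42) - 139)) = sqrt(111884 + (-36*(-7775/42) - 139)) = sqrt(111884 + (46650/7 - 139)) = sqrt(111884 + 45677/7) = sqrt(828865/7) = sqrt(5802055)/7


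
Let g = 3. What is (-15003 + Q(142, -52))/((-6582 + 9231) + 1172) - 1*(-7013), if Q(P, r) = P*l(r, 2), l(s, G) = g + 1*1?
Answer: 26782238/3821 ≈ 7009.2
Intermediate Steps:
l(s, G) = 4 (l(s, G) = 3 + 1*1 = 3 + 1 = 4)
Q(P, r) = 4*P (Q(P, r) = P*4 = 4*P)
(-15003 + Q(142, -52))/((-6582 + 9231) + 1172) - 1*(-7013) = (-15003 + 4*142)/((-6582 + 9231) + 1172) - 1*(-7013) = (-15003 + 568)/(2649 + 1172) + 7013 = -14435/3821 + 7013 = 26782238/3821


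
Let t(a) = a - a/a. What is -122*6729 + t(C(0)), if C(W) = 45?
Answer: -820894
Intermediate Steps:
t(a) = -1 + a (t(a) = a - 1*1 = a - 1 = -1 + a)
-122*6729 + t(C(0)) = -122*6729 + (-1 + 45) = -820938 + 44 = -820894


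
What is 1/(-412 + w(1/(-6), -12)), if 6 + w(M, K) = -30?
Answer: -1/448 ≈ -0.0022321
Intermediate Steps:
w(M, K) = -36 (w(M, K) = -6 - 30 = -36)
1/(-412 + w(1/(-6), -12)) = 1/(-412 - 36) = 1/(-448) = -1/448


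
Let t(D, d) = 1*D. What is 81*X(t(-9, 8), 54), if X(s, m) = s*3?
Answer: -2187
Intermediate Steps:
t(D, d) = D
X(s, m) = 3*s
81*X(t(-9, 8), 54) = 81*(3*(-9)) = 81*(-27) = -2187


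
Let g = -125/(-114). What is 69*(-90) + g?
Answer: -707815/114 ≈ -6208.9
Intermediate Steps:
g = 125/114 (g = -125*(-1/114) = 125/114 ≈ 1.0965)
69*(-90) + g = 69*(-90) + 125/114 = -6210 + 125/114 = -707815/114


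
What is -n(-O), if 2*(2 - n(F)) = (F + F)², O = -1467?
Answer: 4304176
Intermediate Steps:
n(F) = 2 - 2*F² (n(F) = 2 - (F + F)²/2 = 2 - 4*F²/2 = 2 - 2*F²)
-n(-O) = -(2 - 2*(-1*(-1467))²) = -(2 - 2*1467²) = -(2 - 2*2152089) = -(2 - 4304178) = -1*(-4304176) = 4304176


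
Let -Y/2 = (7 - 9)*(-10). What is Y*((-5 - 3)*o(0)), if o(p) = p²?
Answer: 0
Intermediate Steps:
Y = -40 (Y = -2*(7 - 9)*(-10) = -(-4)*(-10) = -2*20 = -40)
Y*((-5 - 3)*o(0)) = -40*(-5 - 3)*0² = -(-320)*0 = -40*0 = 0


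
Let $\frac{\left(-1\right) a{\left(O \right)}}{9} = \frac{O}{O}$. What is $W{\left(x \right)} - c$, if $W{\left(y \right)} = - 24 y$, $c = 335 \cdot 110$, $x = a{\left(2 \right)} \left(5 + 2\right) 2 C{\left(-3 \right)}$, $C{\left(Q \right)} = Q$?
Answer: $-45922$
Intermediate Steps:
$a{\left(O \right)} = -9$ ($a{\left(O \right)} = - 9 \frac{O}{O} = \left(-9\right) 1 = -9$)
$x = 378$ ($x = - 9 \left(5 + 2\right) 2 \left(-3\right) = - 9 \cdot 7 \cdot 2 \left(-3\right) = \left(-9\right) 14 \left(-3\right) = \left(-126\right) \left(-3\right) = 378$)
$c = 36850$
$W{\left(x \right)} - c = \left(-24\right) 378 - 36850 = -9072 - 36850 = -45922$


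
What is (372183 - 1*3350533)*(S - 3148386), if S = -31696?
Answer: 9471397224700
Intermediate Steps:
(372183 - 1*3350533)*(S - 3148386) = (372183 - 1*3350533)*(-31696 - 3148386) = (372183 - 3350533)*(-3180082) = -2978350*(-3180082) = 9471397224700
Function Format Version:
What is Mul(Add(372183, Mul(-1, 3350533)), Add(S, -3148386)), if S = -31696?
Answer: 9471397224700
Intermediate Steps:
Mul(Add(372183, Mul(-1, 3350533)), Add(S, -3148386)) = Mul(Add(372183, Mul(-1, 3350533)), Add(-31696, -3148386)) = Mul(Add(372183, -3350533), -3180082) = Mul(-2978350, -3180082) = 9471397224700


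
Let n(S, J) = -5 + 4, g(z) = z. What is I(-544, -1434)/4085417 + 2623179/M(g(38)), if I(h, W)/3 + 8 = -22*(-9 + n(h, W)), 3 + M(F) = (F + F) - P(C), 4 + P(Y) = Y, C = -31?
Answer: 3572260049777/147075012 ≈ 24289.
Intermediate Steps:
n(S, J) = -1
P(Y) = -4 + Y
M(F) = 32 + 2*F (M(F) = -3 + ((F + F) - (-4 - 31)) = -3 + (2*F - 1*(-35)) = -3 + (2*F + 35) = -3 + (35 + 2*F) = 32 + 2*F)
I(h, W) = 636 (I(h, W) = -24 + 3*(-22*(-9 - 1)) = -24 + 3*(-22*(-10)) = -24 + 3*220 = -24 + 660 = 636)
I(-544, -1434)/4085417 + 2623179/M(g(38)) = 636/4085417 + 2623179/(32 + 2*38) = 636*(1/4085417) + 2623179/(32 + 76) = 636/4085417 + 2623179/108 = 636/4085417 + 2623179*(1/108) = 636/4085417 + 874393/36 = 3572260049777/147075012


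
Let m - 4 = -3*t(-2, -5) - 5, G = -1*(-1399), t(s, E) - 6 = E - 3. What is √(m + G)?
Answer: 6*√39 ≈ 37.470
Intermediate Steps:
t(s, E) = 3 + E (t(s, E) = 6 + (E - 3) = 6 + (-3 + E) = 3 + E)
G = 1399
m = 5 (m = 4 + (-3*(3 - 5) - 5) = 4 + (-3*(-2) - 5) = 4 + (6 - 5) = 4 + 1 = 5)
√(m + G) = √(5 + 1399) = √1404 = 6*√39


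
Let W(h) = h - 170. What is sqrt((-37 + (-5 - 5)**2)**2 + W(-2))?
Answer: sqrt(3797) ≈ 61.620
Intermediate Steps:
W(h) = -170 + h
sqrt((-37 + (-5 - 5)**2)**2 + W(-2)) = sqrt((-37 + (-5 - 5)**2)**2 + (-170 - 2)) = sqrt((-37 + (-10)**2)**2 - 172) = sqrt((-37 + 100)**2 - 172) = sqrt(63**2 - 172) = sqrt(3969 - 172) = sqrt(3797)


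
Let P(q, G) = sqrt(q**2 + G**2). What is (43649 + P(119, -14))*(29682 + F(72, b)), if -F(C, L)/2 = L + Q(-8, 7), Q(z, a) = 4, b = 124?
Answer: 1284415474 + 205982*sqrt(293) ≈ 1.2879e+9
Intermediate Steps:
F(C, L) = -8 - 2*L (F(C, L) = -2*(L + 4) = -2*(4 + L) = -8 - 2*L)
P(q, G) = sqrt(G**2 + q**2)
(43649 + P(119, -14))*(29682 + F(72, b)) = (43649 + sqrt((-14)**2 + 119**2))*(29682 + (-8 - 2*124)) = (43649 + sqrt(196 + 14161))*(29682 + (-8 - 248)) = (43649 + sqrt(14357))*(29682 - 256) = (43649 + 7*sqrt(293))*29426 = 1284415474 + 205982*sqrt(293)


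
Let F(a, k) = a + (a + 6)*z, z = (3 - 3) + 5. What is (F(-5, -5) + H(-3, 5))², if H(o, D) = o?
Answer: 9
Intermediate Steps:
z = 5 (z = 0 + 5 = 5)
F(a, k) = 30 + 6*a (F(a, k) = a + (a + 6)*5 = a + (6 + a)*5 = a + (30 + 5*a) = 30 + 6*a)
(F(-5, -5) + H(-3, 5))² = ((30 + 6*(-5)) - 3)² = ((30 - 30) - 3)² = (0 - 3)² = (-3)² = 9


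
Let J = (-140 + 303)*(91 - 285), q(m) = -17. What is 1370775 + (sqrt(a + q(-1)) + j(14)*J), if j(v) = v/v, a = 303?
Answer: 1339153 + sqrt(286) ≈ 1.3392e+6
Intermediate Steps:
J = -31622 (J = 163*(-194) = -31622)
j(v) = 1
1370775 + (sqrt(a + q(-1)) + j(14)*J) = 1370775 + (sqrt(303 - 17) + 1*(-31622)) = 1370775 + (sqrt(286) - 31622) = 1370775 + (-31622 + sqrt(286)) = 1339153 + sqrt(286)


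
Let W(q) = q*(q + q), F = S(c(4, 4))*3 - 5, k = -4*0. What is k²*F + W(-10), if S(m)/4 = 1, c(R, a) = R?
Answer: 200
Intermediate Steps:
S(m) = 4 (S(m) = 4*1 = 4)
k = 0
F = 7 (F = 4*3 - 5 = 12 - 5 = 7)
W(q) = 2*q² (W(q) = q*(2*q) = 2*q²)
k²*F + W(-10) = 0²*7 + 2*(-10)² = 0*7 + 2*100 = 0 + 200 = 200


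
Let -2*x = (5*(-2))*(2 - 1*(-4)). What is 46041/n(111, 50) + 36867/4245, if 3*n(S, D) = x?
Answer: 13054181/2830 ≈ 4612.8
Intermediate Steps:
x = 30 (x = -5*(-2)*(2 - 1*(-4))/2 = -(-5)*(2 + 4) = -(-5)*6 = -½*(-60) = 30)
n(S, D) = 10 (n(S, D) = (⅓)*30 = 10)
46041/n(111, 50) + 36867/4245 = 46041/10 + 36867/4245 = 46041*(⅒) + 36867*(1/4245) = 46041/10 + 12289/1415 = 13054181/2830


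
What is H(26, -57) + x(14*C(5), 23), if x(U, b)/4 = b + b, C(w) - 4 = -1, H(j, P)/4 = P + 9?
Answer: -8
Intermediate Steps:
H(j, P) = 36 + 4*P (H(j, P) = 4*(P + 9) = 4*(9 + P) = 36 + 4*P)
C(w) = 3 (C(w) = 4 - 1 = 3)
x(U, b) = 8*b (x(U, b) = 4*(b + b) = 4*(2*b) = 8*b)
H(26, -57) + x(14*C(5), 23) = (36 + 4*(-57)) + 8*23 = (36 - 228) + 184 = -192 + 184 = -8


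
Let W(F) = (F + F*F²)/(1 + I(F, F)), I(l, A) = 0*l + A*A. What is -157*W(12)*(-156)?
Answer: 293904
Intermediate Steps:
I(l, A) = A² (I(l, A) = 0 + A² = A²)
W(F) = (F + F³)/(1 + F²) (W(F) = (F + F*F²)/(1 + F²) = (F + F³)/(1 + F²))
-157*W(12)*(-156) = -157*12*(-156) = -1884*(-156) = 293904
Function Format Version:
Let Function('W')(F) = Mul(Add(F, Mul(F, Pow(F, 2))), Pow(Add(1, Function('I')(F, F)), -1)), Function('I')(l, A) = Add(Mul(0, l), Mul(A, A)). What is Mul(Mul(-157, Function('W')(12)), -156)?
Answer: 293904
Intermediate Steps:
Function('I')(l, A) = Pow(A, 2) (Function('I')(l, A) = Add(0, Pow(A, 2)) = Pow(A, 2))
Function('W')(F) = Mul(Pow(Add(1, Pow(F, 2)), -1), Add(F, Pow(F, 3))) (Function('W')(F) = Mul(Add(F, Mul(F, Pow(F, 2))), Pow(Add(1, Pow(F, 2)), -1)) = Mul(Add(F, Pow(F, 3)), Pow(Add(1, Pow(F, 2)), -1)) = Mul(Pow(Add(1, Pow(F, 2)), -1), Add(F, Pow(F, 3))))
Mul(Mul(-157, Function('W')(12)), -156) = Mul(Mul(-157, 12), -156) = Mul(-1884, -156) = 293904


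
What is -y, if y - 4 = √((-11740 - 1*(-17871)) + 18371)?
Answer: -4 - √24502 ≈ -160.53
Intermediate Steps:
y = 4 + √24502 (y = 4 + √((-11740 - 1*(-17871)) + 18371) = 4 + √((-11740 + 17871) + 18371) = 4 + √(6131 + 18371) = 4 + √24502 ≈ 160.53)
-y = -(4 + √24502) = -4 - √24502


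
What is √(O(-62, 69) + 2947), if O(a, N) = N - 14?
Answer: √3002 ≈ 54.791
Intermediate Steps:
O(a, N) = -14 + N
√(O(-62, 69) + 2947) = √((-14 + 69) + 2947) = √(55 + 2947) = √3002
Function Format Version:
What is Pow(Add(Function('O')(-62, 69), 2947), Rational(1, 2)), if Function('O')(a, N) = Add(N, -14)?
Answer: Pow(3002, Rational(1, 2)) ≈ 54.791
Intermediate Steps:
Function('O')(a, N) = Add(-14, N)
Pow(Add(Function('O')(-62, 69), 2947), Rational(1, 2)) = Pow(Add(Add(-14, 69), 2947), Rational(1, 2)) = Pow(Add(55, 2947), Rational(1, 2)) = Pow(3002, Rational(1, 2))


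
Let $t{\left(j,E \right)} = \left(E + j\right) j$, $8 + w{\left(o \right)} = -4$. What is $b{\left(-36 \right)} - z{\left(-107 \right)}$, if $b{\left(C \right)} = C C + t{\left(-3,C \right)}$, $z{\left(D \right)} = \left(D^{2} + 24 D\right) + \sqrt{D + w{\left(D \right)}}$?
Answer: $-7468 - i \sqrt{119} \approx -7468.0 - 10.909 i$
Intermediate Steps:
$w{\left(o \right)} = -12$ ($w{\left(o \right)} = -8 - 4 = -12$)
$t{\left(j,E \right)} = j \left(E + j\right)$
$z{\left(D \right)} = D^{2} + \sqrt{-12 + D} + 24 D$ ($z{\left(D \right)} = \left(D^{2} + 24 D\right) + \sqrt{D - 12} = \left(D^{2} + 24 D\right) + \sqrt{-12 + D} = D^{2} + \sqrt{-12 + D} + 24 D$)
$b{\left(C \right)} = 9 + C^{2} - 3 C$ ($b{\left(C \right)} = C C - 3 \left(C - 3\right) = C^{2} - 3 \left(-3 + C\right) = C^{2} - \left(-9 + 3 C\right) = 9 + C^{2} - 3 C$)
$b{\left(-36 \right)} - z{\left(-107 \right)} = \left(9 + \left(-36\right)^{2} - -108\right) - \left(\left(-107\right)^{2} + \sqrt{-12 - 107} + 24 \left(-107\right)\right) = \left(9 + 1296 + 108\right) - \left(11449 + \sqrt{-119} - 2568\right) = 1413 - \left(11449 + i \sqrt{119} - 2568\right) = 1413 - \left(8881 + i \sqrt{119}\right) = -7468 - i \sqrt{119}$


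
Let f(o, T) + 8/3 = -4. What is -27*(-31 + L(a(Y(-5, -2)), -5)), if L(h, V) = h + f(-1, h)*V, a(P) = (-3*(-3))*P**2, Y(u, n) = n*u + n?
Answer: -15615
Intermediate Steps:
Y(u, n) = n + n*u
f(o, T) = -20/3 (f(o, T) = -8/3 - 4 = -20/3)
a(P) = 9*P**2
L(h, V) = h - 20*V/3
-27*(-31 + L(a(Y(-5, -2)), -5)) = -27*(-31 + (9*(-2*(1 - 5))**2 - 20/3*(-5))) = -27*(-31 + (9*(-2*(-4))**2 + 100/3)) = -27*(-31 + (9*8**2 + 100/3)) = -27*(-31 + (9*64 + 100/3)) = -27*(-31 + (576 + 100/3)) = -27*(-31 + 1828/3) = -27*1735/3 = -15615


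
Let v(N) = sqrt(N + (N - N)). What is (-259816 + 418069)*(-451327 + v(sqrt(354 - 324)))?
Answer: -71423851731 + 158253*30**(1/4) ≈ -7.1423e+10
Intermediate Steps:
v(N) = sqrt(N) (v(N) = sqrt(N + 0) = sqrt(N))
(-259816 + 418069)*(-451327 + v(sqrt(354 - 324))) = (-259816 + 418069)*(-451327 + sqrt(sqrt(354 - 324))) = 158253*(-451327 + sqrt(sqrt(30))) = 158253*(-451327 + 30**(1/4)) = -71423851731 + 158253*30**(1/4)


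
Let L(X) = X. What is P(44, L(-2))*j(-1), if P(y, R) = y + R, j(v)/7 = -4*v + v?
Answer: 882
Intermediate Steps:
j(v) = -21*v (j(v) = 7*(-4*v + v) = 7*(-3*v) = -21*v)
P(y, R) = R + y
P(44, L(-2))*j(-1) = (-2 + 44)*(-21*(-1)) = 42*21 = 882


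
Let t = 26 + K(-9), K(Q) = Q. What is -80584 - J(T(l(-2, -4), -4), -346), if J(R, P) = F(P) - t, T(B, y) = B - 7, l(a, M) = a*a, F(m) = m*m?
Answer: -200283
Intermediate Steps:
F(m) = m²
l(a, M) = a²
T(B, y) = -7 + B
t = 17 (t = 26 - 9 = 17)
J(R, P) = -17 + P² (J(R, P) = P² - 1*17 = P² - 17 = -17 + P²)
-80584 - J(T(l(-2, -4), -4), -346) = -80584 - (-17 + (-346)²) = -80584 - (-17 + 119716) = -80584 - 1*119699 = -80584 - 119699 = -200283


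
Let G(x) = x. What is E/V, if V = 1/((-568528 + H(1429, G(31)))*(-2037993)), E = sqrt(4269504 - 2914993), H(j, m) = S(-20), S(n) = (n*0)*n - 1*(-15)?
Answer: 1158625514409*sqrt(1354511) ≈ 1.3484e+15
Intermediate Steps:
S(n) = 15 (S(n) = 0*n + 15 = 0 + 15 = 15)
H(j, m) = 15
E = sqrt(1354511) ≈ 1163.8
V = 1/1158625514409 (V = 1/((-568528 + 15)*(-2037993)) = -1/2037993/(-568513) = -1/568513*(-1/2037993) = 1/1158625514409 ≈ 8.6309e-13)
E/V = sqrt(1354511)/(1/1158625514409) = sqrt(1354511)*1158625514409 = 1158625514409*sqrt(1354511)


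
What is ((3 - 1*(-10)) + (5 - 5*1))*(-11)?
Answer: -143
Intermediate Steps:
((3 - 1*(-10)) + (5 - 5*1))*(-11) = ((3 + 10) + (5 - 5))*(-11) = (13 + 0)*(-11) = 13*(-11) = -143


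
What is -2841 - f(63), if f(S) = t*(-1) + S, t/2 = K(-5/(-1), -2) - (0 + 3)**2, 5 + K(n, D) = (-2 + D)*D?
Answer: -2916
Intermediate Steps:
K(n, D) = -5 + D*(-2 + D) (K(n, D) = -5 + (-2 + D)*D = -5 + D*(-2 + D))
t = -12 (t = 2*((-5 + (-2)**2 - 2*(-2)) - (0 + 3)**2) = 2*((-5 + 4 + 4) - 1*3**2) = 2*(3 - 1*9) = 2*(3 - 9) = 2*(-6) = -12)
f(S) = 12 + S (f(S) = -12*(-1) + S = 12 + S)
-2841 - f(63) = -2841 - (12 + 63) = -2841 - 1*75 = -2841 - 75 = -2916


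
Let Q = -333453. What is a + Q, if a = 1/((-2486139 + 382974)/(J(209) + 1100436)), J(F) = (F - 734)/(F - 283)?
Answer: -17298925219973/51878070 ≈ -3.3345e+5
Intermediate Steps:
J(F) = (-734 + F)/(-283 + F)
a = -27144263/51878070 (a = 1/((-2486139 + 382974)/((-734 + 209)/(-283 + 209) + 1100436)) = 1/(-2103165/(-525/(-74) + 1100436)) = 1/(-2103165/(-1/74*(-525) + 1100436)) = 1/(-2103165/(525/74 + 1100436)) = 1/(-2103165/81432789/74) = 1/(-2103165*74/81432789) = 1/(-51878070/27144263) = -27144263/51878070 ≈ -0.52323)
a + Q = -27144263/51878070 - 333453 = -17298925219973/51878070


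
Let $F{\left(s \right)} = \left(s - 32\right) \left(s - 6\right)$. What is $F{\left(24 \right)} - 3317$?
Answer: $-3461$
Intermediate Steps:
$F{\left(s \right)} = \left(-32 + s\right) \left(-6 + s\right)$
$F{\left(24 \right)} - 3317 = \left(192 + 24^{2} - 912\right) - 3317 = \left(192 + 576 - 912\right) - 3317 = -144 - 3317 = -3461$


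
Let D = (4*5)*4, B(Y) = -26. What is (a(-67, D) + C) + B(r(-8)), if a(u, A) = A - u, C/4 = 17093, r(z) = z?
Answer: 68493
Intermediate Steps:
D = 80 (D = 20*4 = 80)
C = 68372 (C = 4*17093 = 68372)
(a(-67, D) + C) + B(r(-8)) = ((80 - 1*(-67)) + 68372) - 26 = ((80 + 67) + 68372) - 26 = (147 + 68372) - 26 = 68519 - 26 = 68493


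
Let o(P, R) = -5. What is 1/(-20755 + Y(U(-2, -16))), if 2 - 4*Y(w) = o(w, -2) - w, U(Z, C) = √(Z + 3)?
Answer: -1/20753 ≈ -4.8186e-5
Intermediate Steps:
U(Z, C) = √(3 + Z)
Y(w) = 7/4 + w/4 (Y(w) = ½ - (-5 - w)/4 = ½ + (5/4 + w/4) = 7/4 + w/4)
1/(-20755 + Y(U(-2, -16))) = 1/(-20755 + (7/4 + √(3 - 2)/4)) = 1/(-20755 + (7/4 + √1/4)) = 1/(-20755 + (7/4 + (¼)*1)) = 1/(-20755 + (7/4 + ¼)) = 1/(-20755 + 2) = 1/(-20753) = -1/20753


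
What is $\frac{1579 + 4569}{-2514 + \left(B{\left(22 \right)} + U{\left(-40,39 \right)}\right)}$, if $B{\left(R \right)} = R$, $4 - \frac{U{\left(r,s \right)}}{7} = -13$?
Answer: $- \frac{6148}{2373} \approx -2.5908$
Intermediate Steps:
$U{\left(r,s \right)} = 119$ ($U{\left(r,s \right)} = 28 - -91 = 28 + 91 = 119$)
$\frac{1579 + 4569}{-2514 + \left(B{\left(22 \right)} + U{\left(-40,39 \right)}\right)} = \frac{1579 + 4569}{-2514 + \left(22 + 119\right)} = \frac{6148}{-2514 + 141} = \frac{6148}{-2373} = 6148 \left(- \frac{1}{2373}\right) = - \frac{6148}{2373}$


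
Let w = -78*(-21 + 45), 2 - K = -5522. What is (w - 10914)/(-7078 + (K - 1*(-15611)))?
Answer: -12786/14057 ≈ -0.90958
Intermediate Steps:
K = 5524 (K = 2 - 1*(-5522) = 2 + 5522 = 5524)
w = -1872 (w = -78*24 = -1872)
(w - 10914)/(-7078 + (K - 1*(-15611))) = (-1872 - 10914)/(-7078 + (5524 - 1*(-15611))) = -12786/(-7078 + (5524 + 15611)) = -12786/(-7078 + 21135) = -12786/14057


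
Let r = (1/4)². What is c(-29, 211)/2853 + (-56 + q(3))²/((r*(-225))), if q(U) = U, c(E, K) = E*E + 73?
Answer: -4741466/23775 ≈ -199.43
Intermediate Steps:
c(E, K) = 73 + E² (c(E, K) = E² + 73 = 73 + E²)
r = 1/16 (r = (¼)² = 1/16 ≈ 0.062500)
c(-29, 211)/2853 + (-56 + q(3))²/((r*(-225))) = (73 + (-29)²)/2853 + (-56 + 3)²/(((1/16)*(-225))) = (73 + 841)*(1/2853) + (-53)²/(-225/16) = 914*(1/2853) + 2809*(-16/225) = 914/2853 - 44944/225 = -4741466/23775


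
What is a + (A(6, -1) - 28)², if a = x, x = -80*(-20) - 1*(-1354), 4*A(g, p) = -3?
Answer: 60489/16 ≈ 3780.6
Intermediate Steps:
A(g, p) = -¾ (A(g, p) = (¼)*(-3) = -¾)
x = 2954 (x = 1600 + 1354 = 2954)
a = 2954
a + (A(6, -1) - 28)² = 2954 + (-¾ - 28)² = 2954 + (-115/4)² = 2954 + 13225/16 = 60489/16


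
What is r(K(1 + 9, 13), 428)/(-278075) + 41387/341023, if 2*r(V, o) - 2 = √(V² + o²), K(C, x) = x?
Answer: 11508349002/94829970725 - √183353/556150 ≈ 0.12059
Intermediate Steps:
r(V, o) = 1 + √(V² + o²)/2
r(K(1 + 9, 13), 428)/(-278075) + 41387/341023 = (1 + √(13² + 428²)/2)/(-278075) + 41387/341023 = (1 + √(169 + 183184)/2)*(-1/278075) + 41387*(1/341023) = (1 + √183353/2)*(-1/278075) + 41387/341023 = (-1/278075 - √183353/556150) + 41387/341023 = 11508349002/94829970725 - √183353/556150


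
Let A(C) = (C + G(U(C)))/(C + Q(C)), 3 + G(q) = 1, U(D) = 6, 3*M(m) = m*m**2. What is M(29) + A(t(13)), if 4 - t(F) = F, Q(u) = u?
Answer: 146345/18 ≈ 8130.3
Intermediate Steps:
M(m) = m**3/3 (M(m) = (m*m**2)/3 = m**3/3)
G(q) = -2 (G(q) = -3 + 1 = -2)
t(F) = 4 - F
A(C) = (-2 + C)/(2*C) (A(C) = (C - 2)/(C + C) = (-2 + C)/((2*C)) = (-2 + C)*(1/(2*C)) = (-2 + C)/(2*C))
M(29) + A(t(13)) = (1/3)*29**3 + (-2 + (4 - 1*13))/(2*(4 - 1*13)) = (1/3)*24389 + (-2 + (4 - 13))/(2*(4 - 13)) = 24389/3 + (1/2)*(-2 - 9)/(-9) = 24389/3 + (1/2)*(-1/9)*(-11) = 24389/3 + 11/18 = 146345/18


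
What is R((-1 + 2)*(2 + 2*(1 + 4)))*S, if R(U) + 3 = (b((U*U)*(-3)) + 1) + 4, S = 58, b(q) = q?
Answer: -24940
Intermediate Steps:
R(U) = 2 - 3*U² (R(U) = -3 + (((U*U)*(-3) + 1) + 4) = -3 + ((U²*(-3) + 1) + 4) = -3 + ((-3*U² + 1) + 4) = -3 + ((1 - 3*U²) + 4) = -3 + (5 - 3*U²) = 2 - 3*U²)
R((-1 + 2)*(2 + 2*(1 + 4)))*S = (2 - 3*(-1 + 2)²*(2 + 2*(1 + 4))²)*58 = (2 - 3*(2 + 2*5)²)*58 = (2 - 3*(2 + 10)²)*58 = (2 - 3*(1*12)²)*58 = (2 - 3*12²)*58 = (2 - 3*144)*58 = (2 - 432)*58 = -430*58 = -24940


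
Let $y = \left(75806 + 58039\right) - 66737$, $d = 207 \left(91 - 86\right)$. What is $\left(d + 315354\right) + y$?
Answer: $383497$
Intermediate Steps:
$d = 1035$ ($d = 207 \cdot 5 = 1035$)
$y = 67108$ ($y = 133845 - 66737 = 67108$)
$\left(d + 315354\right) + y = \left(1035 + 315354\right) + 67108 = 316389 + 67108 = 383497$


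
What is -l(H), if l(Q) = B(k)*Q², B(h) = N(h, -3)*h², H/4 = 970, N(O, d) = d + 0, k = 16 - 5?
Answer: 5464747200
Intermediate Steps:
k = 11
N(O, d) = d
H = 3880 (H = 4*970 = 3880)
B(h) = -3*h²
l(Q) = -363*Q² (l(Q) = (-3*11²)*Q² = (-3*121)*Q² = -363*Q²)
-l(H) = -(-363)*3880² = -(-363)*15054400 = -1*(-5464747200) = 5464747200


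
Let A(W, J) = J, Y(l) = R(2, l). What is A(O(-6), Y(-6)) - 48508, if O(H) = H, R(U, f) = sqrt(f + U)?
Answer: -48508 + 2*I ≈ -48508.0 + 2.0*I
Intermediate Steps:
R(U, f) = sqrt(U + f)
Y(l) = sqrt(2 + l)
A(O(-6), Y(-6)) - 48508 = sqrt(2 - 6) - 48508 = sqrt(-4) - 48508 = 2*I - 48508 = -48508 + 2*I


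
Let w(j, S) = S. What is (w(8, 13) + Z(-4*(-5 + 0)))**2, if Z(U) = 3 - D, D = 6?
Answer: 100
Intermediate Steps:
Z(U) = -3 (Z(U) = 3 - 1*6 = 3 - 6 = -3)
(w(8, 13) + Z(-4*(-5 + 0)))**2 = (13 - 3)**2 = 10**2 = 100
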